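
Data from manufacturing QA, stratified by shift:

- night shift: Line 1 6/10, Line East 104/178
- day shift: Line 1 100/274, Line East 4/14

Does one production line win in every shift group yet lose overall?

Yes

Night shift: Line 1 6/10 = 60.0%, Line East 104/178 = 58.4% → Line 1
Day shift: Line 1 100/274 = 36.5%, Line East 4/14 = 28.6% → Line 1
Overall: Line 1 106/284 = 37.3%, Line East 108/192 = 56.2% → Line East
Line 1 wins each shift group but Line East wins overall — the comparison reverses. Line 1's units skew toward day shift, which has a lower base rate.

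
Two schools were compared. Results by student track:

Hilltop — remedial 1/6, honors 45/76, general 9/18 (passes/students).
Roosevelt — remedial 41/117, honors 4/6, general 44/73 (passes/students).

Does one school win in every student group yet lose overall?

Yes

Remedial: Hilltop 1/6 = 16.7%, Roosevelt 41/117 = 35.0% → Roosevelt
Honors: Hilltop 45/76 = 59.2%, Roosevelt 4/6 = 66.7% → Roosevelt
General: Hilltop 9/18 = 50.0%, Roosevelt 44/73 = 60.3% → Roosevelt
Overall: Hilltop 55/100 = 55.0%, Roosevelt 89/196 = 45.4% → Hilltop
Roosevelt wins each student group but Hilltop wins overall — the comparison reverses. Roosevelt's students skew toward remedial, which has a lower base rate.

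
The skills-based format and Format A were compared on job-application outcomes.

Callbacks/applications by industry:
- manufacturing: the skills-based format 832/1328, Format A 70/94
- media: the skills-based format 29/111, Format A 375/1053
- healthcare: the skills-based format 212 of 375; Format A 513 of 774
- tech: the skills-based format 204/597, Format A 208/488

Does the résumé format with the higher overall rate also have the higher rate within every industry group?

Manufacturing: the skills-based format 832/1328 = 62.7%, Format A 70/94 = 74.5% → Format A
Media: the skills-based format 29/111 = 26.1%, Format A 375/1053 = 35.6% → Format A
Healthcare: the skills-based format 212/375 = 56.5%, Format A 513/774 = 66.3% → Format A
Tech: the skills-based format 204/597 = 34.2%, Format A 208/488 = 42.6% → Format A
Overall: the skills-based format 1277/2411 = 53.0%, Format A 1166/2409 = 48.4% → the skills-based format
Format A wins each industry group but the skills-based format wins overall — the comparison reverses. Format A's applications skew toward media, which has a lower base rate.

No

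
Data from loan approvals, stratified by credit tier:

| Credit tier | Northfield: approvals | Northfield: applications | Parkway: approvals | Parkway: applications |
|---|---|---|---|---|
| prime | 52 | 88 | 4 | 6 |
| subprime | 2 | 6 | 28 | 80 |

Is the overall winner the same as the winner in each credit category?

No

Prime: Northfield 52/88 = 59.1%, Parkway 4/6 = 66.7% → Parkway
Subprime: Northfield 2/6 = 33.3%, Parkway 28/80 = 35.0% → Parkway
Overall: Northfield 54/94 = 57.4%, Parkway 32/86 = 37.2% → Northfield
Parkway wins each credit group but Northfield wins overall — the comparison reverses. Parkway's applications skew toward subprime, which has a lower base rate.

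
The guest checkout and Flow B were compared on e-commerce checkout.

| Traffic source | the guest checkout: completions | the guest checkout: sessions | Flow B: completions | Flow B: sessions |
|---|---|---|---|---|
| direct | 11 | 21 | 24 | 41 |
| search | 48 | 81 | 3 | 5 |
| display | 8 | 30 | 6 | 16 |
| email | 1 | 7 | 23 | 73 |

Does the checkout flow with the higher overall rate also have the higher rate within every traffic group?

Direct: the guest checkout 11/21 = 52.4%, Flow B 24/41 = 58.5% → Flow B
Search: the guest checkout 48/81 = 59.3%, Flow B 3/5 = 60.0% → Flow B
Display: the guest checkout 8/30 = 26.7%, Flow B 6/16 = 37.5% → Flow B
Email: the guest checkout 1/7 = 14.3%, Flow B 23/73 = 31.5% → Flow B
Overall: the guest checkout 68/139 = 48.9%, Flow B 56/135 = 41.5% → the guest checkout
Flow B wins each traffic group but the guest checkout wins overall — the comparison reverses. Flow B's sessions skew toward email, which has a lower base rate.

No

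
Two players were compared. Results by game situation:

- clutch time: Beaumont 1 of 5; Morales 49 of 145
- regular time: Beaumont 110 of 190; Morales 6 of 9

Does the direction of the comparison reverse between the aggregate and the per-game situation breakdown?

Clutch time: Beaumont 1/5 = 20.0%, Morales 49/145 = 33.8% → Morales
Regular time: Beaumont 110/190 = 57.9%, Morales 6/9 = 66.7% → Morales
Overall: Beaumont 111/195 = 56.9%, Morales 55/154 = 35.7% → Beaumont
Morales wins each game group but Beaumont wins overall — the comparison reverses. Morales's attempts skew toward clutch time, which has a lower base rate.

Yes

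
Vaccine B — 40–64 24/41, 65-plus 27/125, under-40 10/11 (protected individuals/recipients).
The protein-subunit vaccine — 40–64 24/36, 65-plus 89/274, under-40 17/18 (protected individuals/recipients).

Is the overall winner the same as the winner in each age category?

Yes

40–64: Vaccine B 24/41 = 58.5%, the protein-subunit vaccine 24/36 = 66.7% → the protein-subunit vaccine
65-plus: Vaccine B 27/125 = 21.6%, the protein-subunit vaccine 89/274 = 32.5% → the protein-subunit vaccine
Under-40: Vaccine B 10/11 = 90.9%, the protein-subunit vaccine 17/18 = 94.4% → the protein-subunit vaccine
Overall: Vaccine B 61/177 = 34.5%, the protein-subunit vaccine 130/328 = 39.6% → the protein-subunit vaccine
The protein-subunit vaccine wins overall and in every age group — no reversal.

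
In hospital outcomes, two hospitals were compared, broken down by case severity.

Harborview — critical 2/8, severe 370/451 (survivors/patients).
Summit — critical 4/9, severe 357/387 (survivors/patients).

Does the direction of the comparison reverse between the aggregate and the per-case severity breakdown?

No

Critical: Harborview 2/8 = 25.0%, Summit 4/9 = 44.4% → Summit
Severe: Harborview 370/451 = 82.0%, Summit 357/387 = 92.2% → Summit
Overall: Harborview 372/459 = 81.0%, Summit 361/396 = 91.2% → Summit
Summit wins overall and in every case group — no reversal.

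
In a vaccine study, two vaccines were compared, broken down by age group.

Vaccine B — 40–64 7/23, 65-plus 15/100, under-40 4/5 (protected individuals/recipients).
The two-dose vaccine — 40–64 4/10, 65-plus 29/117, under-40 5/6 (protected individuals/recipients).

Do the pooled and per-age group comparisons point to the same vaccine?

Yes

40–64: Vaccine B 7/23 = 30.4%, the two-dose vaccine 4/10 = 40.0% → the two-dose vaccine
65-plus: Vaccine B 15/100 = 15.0%, the two-dose vaccine 29/117 = 24.8% → the two-dose vaccine
Under-40: Vaccine B 4/5 = 80.0%, the two-dose vaccine 5/6 = 83.3% → the two-dose vaccine
Overall: Vaccine B 26/128 = 20.3%, the two-dose vaccine 38/133 = 28.6% → the two-dose vaccine
The two-dose vaccine wins overall and in every age group — no reversal.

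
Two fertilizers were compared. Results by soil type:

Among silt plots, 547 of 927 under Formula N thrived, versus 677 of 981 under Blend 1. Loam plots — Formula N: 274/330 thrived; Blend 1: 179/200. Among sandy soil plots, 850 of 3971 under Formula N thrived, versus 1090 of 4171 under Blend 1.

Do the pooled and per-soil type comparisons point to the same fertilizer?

Silt: Formula N 547/927 = 59.0%, Blend 1 677/981 = 69.0% → Blend 1
Loam: Formula N 274/330 = 83.0%, Blend 1 179/200 = 89.5% → Blend 1
Sandy soil: Formula N 850/3971 = 21.4%, Blend 1 1090/4171 = 26.1% → Blend 1
Overall: Formula N 1671/5228 = 32.0%, Blend 1 1946/5352 = 36.4% → Blend 1
Blend 1 wins overall and in every soil group — no reversal.

Yes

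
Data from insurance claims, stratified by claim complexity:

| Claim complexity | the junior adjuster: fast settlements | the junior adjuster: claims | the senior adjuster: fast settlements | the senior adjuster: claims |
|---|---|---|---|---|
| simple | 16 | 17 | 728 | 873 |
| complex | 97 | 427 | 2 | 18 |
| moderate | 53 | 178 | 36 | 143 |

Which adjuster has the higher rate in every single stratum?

Simple: the junior adjuster 16/17 = 94.1%, the senior adjuster 728/873 = 83.4% → the junior adjuster
Complex: the junior adjuster 97/427 = 22.7%, the senior adjuster 2/18 = 11.1% → the junior adjuster
Moderate: the junior adjuster 53/178 = 29.8%, the senior adjuster 36/143 = 25.2% → the junior adjuster
The junior adjuster has the higher rate in all 3 groups.

the junior adjuster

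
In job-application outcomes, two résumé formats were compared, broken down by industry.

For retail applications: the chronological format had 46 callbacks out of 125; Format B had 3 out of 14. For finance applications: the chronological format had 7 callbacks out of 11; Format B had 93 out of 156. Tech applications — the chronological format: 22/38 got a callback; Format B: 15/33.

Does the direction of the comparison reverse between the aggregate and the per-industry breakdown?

Retail: the chronological format 46/125 = 36.8%, Format B 3/14 = 21.4% → the chronological format
Finance: the chronological format 7/11 = 63.6%, Format B 93/156 = 59.6% → the chronological format
Tech: the chronological format 22/38 = 57.9%, Format B 15/33 = 45.5% → the chronological format
Overall: the chronological format 75/174 = 43.1%, Format B 111/203 = 54.7% → Format B
The chronological format wins each industry group but Format B wins overall — the comparison reverses. The chronological format's applications skew toward retail, which has a lower base rate.

Yes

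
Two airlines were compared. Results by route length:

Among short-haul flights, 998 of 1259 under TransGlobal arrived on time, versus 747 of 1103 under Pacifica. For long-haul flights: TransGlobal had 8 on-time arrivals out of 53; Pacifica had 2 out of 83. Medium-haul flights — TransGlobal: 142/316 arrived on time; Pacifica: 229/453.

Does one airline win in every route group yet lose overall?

No

Short-haul: TransGlobal 998/1259 = 79.3%, Pacifica 747/1103 = 67.7% → TransGlobal
Long-haul: TransGlobal 8/53 = 15.1%, Pacifica 2/83 = 2.4% → TransGlobal
Medium-haul: TransGlobal 142/316 = 44.9%, Pacifica 229/453 = 50.6% → Pacifica
Overall: TransGlobal 1148/1628 = 70.5%, Pacifica 978/1639 = 59.7% → TransGlobal
Neither sweeps: TransGlobal wins 2 of 3 groups, Pacifica wins 1. TransGlobal wins overall but not every group — no Simpson reversal.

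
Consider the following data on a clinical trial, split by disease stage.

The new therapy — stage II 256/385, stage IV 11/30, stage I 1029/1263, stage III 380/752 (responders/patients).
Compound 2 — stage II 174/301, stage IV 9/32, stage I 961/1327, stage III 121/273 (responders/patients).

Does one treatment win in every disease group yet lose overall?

No

Stage II: the new therapy 256/385 = 66.5%, Compound 2 174/301 = 57.8% → the new therapy
Stage IV: the new therapy 11/30 = 36.7%, Compound 2 9/32 = 28.1% → the new therapy
Stage I: the new therapy 1029/1263 = 81.5%, Compound 2 961/1327 = 72.4% → the new therapy
Stage III: the new therapy 380/752 = 50.5%, Compound 2 121/273 = 44.3% → the new therapy
Overall: the new therapy 1676/2430 = 69.0%, Compound 2 1265/1933 = 65.4% → the new therapy
The new therapy wins overall and in every disease group — no reversal.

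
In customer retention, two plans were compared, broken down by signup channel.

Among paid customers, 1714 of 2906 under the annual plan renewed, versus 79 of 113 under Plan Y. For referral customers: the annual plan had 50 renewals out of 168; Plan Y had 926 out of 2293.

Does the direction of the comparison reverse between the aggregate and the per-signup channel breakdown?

Paid: the annual plan 1714/2906 = 59.0%, Plan Y 79/113 = 69.9% → Plan Y
Referral: the annual plan 50/168 = 29.8%, Plan Y 926/2293 = 40.4% → Plan Y
Overall: the annual plan 1764/3074 = 57.4%, Plan Y 1005/2406 = 41.8% → the annual plan
Plan Y wins each signup group but the annual plan wins overall — the comparison reverses. Plan Y's customers skew toward referral, which has a lower base rate.

Yes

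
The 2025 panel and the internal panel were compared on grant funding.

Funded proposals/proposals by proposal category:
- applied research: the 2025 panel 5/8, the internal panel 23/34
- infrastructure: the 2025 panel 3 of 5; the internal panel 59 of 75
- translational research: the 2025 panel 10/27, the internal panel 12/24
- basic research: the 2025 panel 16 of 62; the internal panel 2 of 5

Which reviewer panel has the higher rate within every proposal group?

the internal panel

Applied research: the 2025 panel 5/8 = 62.5%, the internal panel 23/34 = 67.6% → the internal panel
Infrastructure: the 2025 panel 3/5 = 60.0%, the internal panel 59/75 = 78.7% → the internal panel
Translational research: the 2025 panel 10/27 = 37.0%, the internal panel 12/24 = 50.0% → the internal panel
Basic research: the 2025 panel 16/62 = 25.8%, the internal panel 2/5 = 40.0% → the internal panel
The internal panel has the higher rate in all 4 groups.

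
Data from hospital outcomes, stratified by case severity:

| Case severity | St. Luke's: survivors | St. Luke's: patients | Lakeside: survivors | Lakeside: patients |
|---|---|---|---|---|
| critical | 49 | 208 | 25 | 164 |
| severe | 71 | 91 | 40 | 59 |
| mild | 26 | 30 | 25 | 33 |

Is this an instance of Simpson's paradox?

No

Critical: St. Luke's 49/208 = 23.6%, Lakeside 25/164 = 15.2% → St. Luke's
Severe: St. Luke's 71/91 = 78.0%, Lakeside 40/59 = 67.8% → St. Luke's
Mild: St. Luke's 26/30 = 86.7%, Lakeside 25/33 = 75.8% → St. Luke's
Overall: St. Luke's 146/329 = 44.4%, Lakeside 90/256 = 35.2% → St. Luke's
St. Luke's wins overall and in every case group — no reversal.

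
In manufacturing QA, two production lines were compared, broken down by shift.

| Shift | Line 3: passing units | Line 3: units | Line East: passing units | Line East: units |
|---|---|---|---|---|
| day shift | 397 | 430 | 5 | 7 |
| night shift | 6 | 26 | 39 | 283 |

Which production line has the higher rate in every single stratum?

Line 3

Day shift: Line 3 397/430 = 92.3%, Line East 5/7 = 71.4% → Line 3
Night shift: Line 3 6/26 = 23.1%, Line East 39/283 = 13.8% → Line 3
Line 3 has the higher rate in both groups.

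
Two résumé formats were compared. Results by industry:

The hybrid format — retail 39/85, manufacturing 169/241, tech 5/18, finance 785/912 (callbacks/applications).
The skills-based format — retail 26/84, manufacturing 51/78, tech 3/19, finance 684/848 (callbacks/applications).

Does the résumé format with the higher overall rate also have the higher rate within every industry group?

Yes

Retail: the hybrid format 39/85 = 45.9%, the skills-based format 26/84 = 31.0% → the hybrid format
Manufacturing: the hybrid format 169/241 = 70.1%, the skills-based format 51/78 = 65.4% → the hybrid format
Tech: the hybrid format 5/18 = 27.8%, the skills-based format 3/19 = 15.8% → the hybrid format
Finance: the hybrid format 785/912 = 86.1%, the skills-based format 684/848 = 80.7% → the hybrid format
Overall: the hybrid format 998/1256 = 79.5%, the skills-based format 764/1029 = 74.2% → the hybrid format
The hybrid format wins overall and in every industry group — no reversal.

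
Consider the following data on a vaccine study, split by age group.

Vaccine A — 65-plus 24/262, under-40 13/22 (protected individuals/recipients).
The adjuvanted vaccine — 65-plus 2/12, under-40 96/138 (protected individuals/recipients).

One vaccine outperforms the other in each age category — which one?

the adjuvanted vaccine

65-plus: Vaccine A 24/262 = 9.2%, the adjuvanted vaccine 2/12 = 16.7% → the adjuvanted vaccine
Under-40: Vaccine A 13/22 = 59.1%, the adjuvanted vaccine 96/138 = 69.6% → the adjuvanted vaccine
The adjuvanted vaccine has the higher rate in both groups.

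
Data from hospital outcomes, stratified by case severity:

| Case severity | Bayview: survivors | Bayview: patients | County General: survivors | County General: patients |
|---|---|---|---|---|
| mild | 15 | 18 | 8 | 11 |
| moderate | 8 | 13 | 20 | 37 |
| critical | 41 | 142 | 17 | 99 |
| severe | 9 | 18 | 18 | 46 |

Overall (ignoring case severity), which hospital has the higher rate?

Bayview

Mild: Bayview 15/18 = 83.3%, County General 8/11 = 72.7% → Bayview
Moderate: Bayview 8/13 = 61.5%, County General 20/37 = 54.1% → Bayview
Critical: Bayview 41/142 = 28.9%, County General 17/99 = 17.2% → Bayview
Severe: Bayview 9/18 = 50.0%, County General 18/46 = 39.1% → Bayview
Overall: Bayview 73/191 = 38.2%, County General 63/193 = 32.6% → Bayview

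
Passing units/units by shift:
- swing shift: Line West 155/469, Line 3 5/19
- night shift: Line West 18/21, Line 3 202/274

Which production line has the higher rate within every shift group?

Line West

Swing shift: Line West 155/469 = 33.0%, Line 3 5/19 = 26.3% → Line West
Night shift: Line West 18/21 = 85.7%, Line 3 202/274 = 73.7% → Line West
Line West has the higher rate in both groups.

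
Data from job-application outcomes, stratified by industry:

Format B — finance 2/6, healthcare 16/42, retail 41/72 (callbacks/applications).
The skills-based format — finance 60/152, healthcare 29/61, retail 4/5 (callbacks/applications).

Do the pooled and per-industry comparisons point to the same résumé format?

No

Finance: Format B 2/6 = 33.3%, the skills-based format 60/152 = 39.5% → the skills-based format
Healthcare: Format B 16/42 = 38.1%, the skills-based format 29/61 = 47.5% → the skills-based format
Retail: Format B 41/72 = 56.9%, the skills-based format 4/5 = 80.0% → the skills-based format
Overall: Format B 59/120 = 49.2%, the skills-based format 93/218 = 42.7% → Format B
The skills-based format wins each industry group but Format B wins overall — the comparison reverses. The skills-based format's applications skew toward finance, which has a lower base rate.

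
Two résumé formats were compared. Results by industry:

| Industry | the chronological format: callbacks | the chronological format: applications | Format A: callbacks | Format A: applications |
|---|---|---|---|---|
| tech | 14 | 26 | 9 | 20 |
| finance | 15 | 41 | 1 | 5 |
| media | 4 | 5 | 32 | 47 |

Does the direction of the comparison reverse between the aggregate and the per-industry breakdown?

Tech: the chronological format 14/26 = 53.8%, Format A 9/20 = 45.0% → the chronological format
Finance: the chronological format 15/41 = 36.6%, Format A 1/5 = 20.0% → the chronological format
Media: the chronological format 4/5 = 80.0%, Format A 32/47 = 68.1% → the chronological format
Overall: the chronological format 33/72 = 45.8%, Format A 42/72 = 58.3% → Format A
The chronological format wins each industry group but Format A wins overall — the comparison reverses. The chronological format's applications skew toward finance, which has a lower base rate.

Yes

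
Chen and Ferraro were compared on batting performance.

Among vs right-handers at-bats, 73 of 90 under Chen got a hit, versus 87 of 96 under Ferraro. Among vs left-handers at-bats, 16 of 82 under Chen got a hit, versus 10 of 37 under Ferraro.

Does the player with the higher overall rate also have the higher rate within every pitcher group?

Yes

Vs right-handers: Chen 73/90 = 81.1%, Ferraro 87/96 = 90.6% → Ferraro
Vs left-handers: Chen 16/82 = 19.5%, Ferraro 10/37 = 27.0% → Ferraro
Overall: Chen 89/172 = 51.7%, Ferraro 97/133 = 72.9% → Ferraro
Ferraro wins overall and in every pitcher group — no reversal.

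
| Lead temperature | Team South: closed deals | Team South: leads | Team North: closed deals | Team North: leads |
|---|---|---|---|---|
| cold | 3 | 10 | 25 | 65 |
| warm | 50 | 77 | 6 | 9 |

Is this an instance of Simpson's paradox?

Cold: Team South 3/10 = 30.0%, Team North 25/65 = 38.5% → Team North
Warm: Team South 50/77 = 64.9%, Team North 6/9 = 66.7% → Team North
Overall: Team South 53/87 = 60.9%, Team North 31/74 = 41.9% → Team South
Team North wins each lead group but Team South wins overall — the comparison reverses. Team North's leads skew toward cold, which has a lower base rate.

Yes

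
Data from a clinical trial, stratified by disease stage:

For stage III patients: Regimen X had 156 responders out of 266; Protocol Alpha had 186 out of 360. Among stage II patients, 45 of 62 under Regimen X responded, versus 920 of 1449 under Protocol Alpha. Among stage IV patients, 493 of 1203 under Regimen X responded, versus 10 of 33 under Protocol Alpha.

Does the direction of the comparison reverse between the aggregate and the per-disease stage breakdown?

Stage III: Regimen X 156/266 = 58.6%, Protocol Alpha 186/360 = 51.7% → Regimen X
Stage II: Regimen X 45/62 = 72.6%, Protocol Alpha 920/1449 = 63.5% → Regimen X
Stage IV: Regimen X 493/1203 = 41.0%, Protocol Alpha 10/33 = 30.3% → Regimen X
Overall: Regimen X 694/1531 = 45.3%, Protocol Alpha 1116/1842 = 60.6% → Protocol Alpha
Regimen X wins each disease group but Protocol Alpha wins overall — the comparison reverses. Regimen X's patients skew toward stage IV, which has a lower base rate.

Yes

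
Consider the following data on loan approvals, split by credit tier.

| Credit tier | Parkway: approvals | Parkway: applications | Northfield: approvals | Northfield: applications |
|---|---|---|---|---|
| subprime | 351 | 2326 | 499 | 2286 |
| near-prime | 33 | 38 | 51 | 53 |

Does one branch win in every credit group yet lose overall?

Subprime: Parkway 351/2326 = 15.1%, Northfield 499/2286 = 21.8% → Northfield
Near-prime: Parkway 33/38 = 86.8%, Northfield 51/53 = 96.2% → Northfield
Overall: Parkway 384/2364 = 16.2%, Northfield 550/2339 = 23.5% → Northfield
Northfield wins overall and in every credit group — no reversal.

No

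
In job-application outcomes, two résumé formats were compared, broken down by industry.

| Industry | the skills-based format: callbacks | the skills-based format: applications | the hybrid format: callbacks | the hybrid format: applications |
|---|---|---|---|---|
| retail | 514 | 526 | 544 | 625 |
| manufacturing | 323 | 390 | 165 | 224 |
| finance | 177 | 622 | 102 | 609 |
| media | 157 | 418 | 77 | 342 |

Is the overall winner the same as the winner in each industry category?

Yes

Retail: the skills-based format 514/526 = 97.7%, the hybrid format 544/625 = 87.0% → the skills-based format
Manufacturing: the skills-based format 323/390 = 82.8%, the hybrid format 165/224 = 73.7% → the skills-based format
Finance: the skills-based format 177/622 = 28.5%, the hybrid format 102/609 = 16.7% → the skills-based format
Media: the skills-based format 157/418 = 37.6%, the hybrid format 77/342 = 22.5% → the skills-based format
Overall: the skills-based format 1171/1956 = 59.9%, the hybrid format 888/1800 = 49.3% → the skills-based format
The skills-based format wins overall and in every industry group — no reversal.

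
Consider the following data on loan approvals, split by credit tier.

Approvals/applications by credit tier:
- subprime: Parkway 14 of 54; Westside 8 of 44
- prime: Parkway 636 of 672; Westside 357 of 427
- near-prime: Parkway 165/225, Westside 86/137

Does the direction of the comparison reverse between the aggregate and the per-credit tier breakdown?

Subprime: Parkway 14/54 = 25.9%, Westside 8/44 = 18.2% → Parkway
Prime: Parkway 636/672 = 94.6%, Westside 357/427 = 83.6% → Parkway
Near-prime: Parkway 165/225 = 73.3%, Westside 86/137 = 62.8% → Parkway
Overall: Parkway 815/951 = 85.7%, Westside 451/608 = 74.2% → Parkway
Parkway wins overall and in every credit group — no reversal.

No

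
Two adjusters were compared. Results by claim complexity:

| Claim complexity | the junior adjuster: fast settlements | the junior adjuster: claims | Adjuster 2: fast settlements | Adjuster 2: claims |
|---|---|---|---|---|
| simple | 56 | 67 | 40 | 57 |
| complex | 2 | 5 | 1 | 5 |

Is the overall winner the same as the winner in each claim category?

Yes

Simple: the junior adjuster 56/67 = 83.6%, Adjuster 2 40/57 = 70.2% → the junior adjuster
Complex: the junior adjuster 2/5 = 40.0%, Adjuster 2 1/5 = 20.0% → the junior adjuster
Overall: the junior adjuster 58/72 = 80.6%, Adjuster 2 41/62 = 66.1% → the junior adjuster
The junior adjuster wins overall and in every claim group — no reversal.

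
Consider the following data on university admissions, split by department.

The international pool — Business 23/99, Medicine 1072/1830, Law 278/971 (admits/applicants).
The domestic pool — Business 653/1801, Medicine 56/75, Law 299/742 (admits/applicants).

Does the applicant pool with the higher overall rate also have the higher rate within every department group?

Business: the international pool 23/99 = 23.2%, the domestic pool 653/1801 = 36.3% → the domestic pool
Medicine: the international pool 1072/1830 = 58.6%, the domestic pool 56/75 = 74.7% → the domestic pool
Law: the international pool 278/971 = 28.6%, the domestic pool 299/742 = 40.3% → the domestic pool
Overall: the international pool 1373/2900 = 47.3%, the domestic pool 1008/2618 = 38.5% → the international pool
The domestic pool wins each department group but the international pool wins overall — the comparison reverses. The domestic pool's applicants skew toward Business, which has a lower base rate.

No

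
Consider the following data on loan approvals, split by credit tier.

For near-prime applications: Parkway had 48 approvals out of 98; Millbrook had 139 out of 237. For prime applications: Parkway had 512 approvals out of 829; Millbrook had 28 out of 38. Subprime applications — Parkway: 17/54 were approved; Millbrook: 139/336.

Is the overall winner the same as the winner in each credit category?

Near-prime: Parkway 48/98 = 49.0%, Millbrook 139/237 = 58.6% → Millbrook
Prime: Parkway 512/829 = 61.8%, Millbrook 28/38 = 73.7% → Millbrook
Subprime: Parkway 17/54 = 31.5%, Millbrook 139/336 = 41.4% → Millbrook
Overall: Parkway 577/981 = 58.8%, Millbrook 306/611 = 50.1% → Parkway
Millbrook wins each credit group but Parkway wins overall — the comparison reverses. Millbrook's applications skew toward subprime, which has a lower base rate.

No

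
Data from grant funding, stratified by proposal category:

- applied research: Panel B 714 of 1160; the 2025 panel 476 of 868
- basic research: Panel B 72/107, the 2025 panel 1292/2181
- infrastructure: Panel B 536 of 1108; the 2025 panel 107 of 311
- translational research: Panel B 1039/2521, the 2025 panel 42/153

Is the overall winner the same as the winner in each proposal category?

No

Applied research: Panel B 714/1160 = 61.6%, the 2025 panel 476/868 = 54.8% → Panel B
Basic research: Panel B 72/107 = 67.3%, the 2025 panel 1292/2181 = 59.2% → Panel B
Infrastructure: Panel B 536/1108 = 48.4%, the 2025 panel 107/311 = 34.4% → Panel B
Translational research: Panel B 1039/2521 = 41.2%, the 2025 panel 42/153 = 27.5% → Panel B
Overall: Panel B 2361/4896 = 48.2%, the 2025 panel 1917/3513 = 54.6% → the 2025 panel
Panel B wins each proposal group but the 2025 panel wins overall — the comparison reverses. Panel B's proposals skew toward translational research, which has a lower base rate.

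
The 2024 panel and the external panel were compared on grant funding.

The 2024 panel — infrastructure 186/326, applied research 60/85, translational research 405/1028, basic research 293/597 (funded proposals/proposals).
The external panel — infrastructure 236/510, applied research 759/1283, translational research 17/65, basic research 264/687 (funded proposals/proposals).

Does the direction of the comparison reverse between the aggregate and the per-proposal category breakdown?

Yes

Infrastructure: the 2024 panel 186/326 = 57.1%, the external panel 236/510 = 46.3% → the 2024 panel
Applied research: the 2024 panel 60/85 = 70.6%, the external panel 759/1283 = 59.2% → the 2024 panel
Translational research: the 2024 panel 405/1028 = 39.4%, the external panel 17/65 = 26.2% → the 2024 panel
Basic research: the 2024 panel 293/597 = 49.1%, the external panel 264/687 = 38.4% → the 2024 panel
Overall: the 2024 panel 944/2036 = 46.4%, the external panel 1276/2545 = 50.1% → the external panel
The 2024 panel wins each proposal group but the external panel wins overall — the comparison reverses. The 2024 panel's proposals skew toward translational research, which has a lower base rate.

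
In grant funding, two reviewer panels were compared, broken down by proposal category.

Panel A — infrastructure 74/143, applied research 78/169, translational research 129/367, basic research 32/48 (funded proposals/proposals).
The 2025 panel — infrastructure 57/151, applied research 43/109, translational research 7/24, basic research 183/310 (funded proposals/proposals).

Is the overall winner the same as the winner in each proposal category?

Infrastructure: Panel A 74/143 = 51.7%, the 2025 panel 57/151 = 37.7% → Panel A
Applied research: Panel A 78/169 = 46.2%, the 2025 panel 43/109 = 39.4% → Panel A
Translational research: Panel A 129/367 = 35.1%, the 2025 panel 7/24 = 29.2% → Panel A
Basic research: Panel A 32/48 = 66.7%, the 2025 panel 183/310 = 59.0% → Panel A
Overall: Panel A 313/727 = 43.1%, the 2025 panel 290/594 = 48.8% → the 2025 panel
Panel A wins each proposal group but the 2025 panel wins overall — the comparison reverses. Panel A's proposals skew toward translational research, which has a lower base rate.

No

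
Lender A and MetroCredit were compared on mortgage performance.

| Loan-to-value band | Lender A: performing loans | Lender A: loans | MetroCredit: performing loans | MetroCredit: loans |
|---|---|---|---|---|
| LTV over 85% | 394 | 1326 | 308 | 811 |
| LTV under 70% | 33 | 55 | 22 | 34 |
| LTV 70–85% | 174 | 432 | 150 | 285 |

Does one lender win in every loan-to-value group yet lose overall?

No

LTV over 85%: Lender A 394/1326 = 29.7%, MetroCredit 308/811 = 38.0% → MetroCredit
LTV under 70%: Lender A 33/55 = 60.0%, MetroCredit 22/34 = 64.7% → MetroCredit
LTV 70–85%: Lender A 174/432 = 40.3%, MetroCredit 150/285 = 52.6% → MetroCredit
Overall: Lender A 601/1813 = 33.1%, MetroCredit 480/1130 = 42.5% → MetroCredit
MetroCredit wins overall and in every loan-to-value group — no reversal.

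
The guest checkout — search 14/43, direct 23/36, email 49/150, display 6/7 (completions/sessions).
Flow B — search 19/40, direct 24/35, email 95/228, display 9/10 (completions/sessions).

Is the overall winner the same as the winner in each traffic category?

Yes

Search: the guest checkout 14/43 = 32.6%, Flow B 19/40 = 47.5% → Flow B
Direct: the guest checkout 23/36 = 63.9%, Flow B 24/35 = 68.6% → Flow B
Email: the guest checkout 49/150 = 32.7%, Flow B 95/228 = 41.7% → Flow B
Display: the guest checkout 6/7 = 85.7%, Flow B 9/10 = 90.0% → Flow B
Overall: the guest checkout 92/236 = 39.0%, Flow B 147/313 = 47.0% → Flow B
Flow B wins overall and in every traffic group — no reversal.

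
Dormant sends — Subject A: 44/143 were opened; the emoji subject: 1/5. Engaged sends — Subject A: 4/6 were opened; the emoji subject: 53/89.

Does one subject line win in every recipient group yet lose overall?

Dormant: Subject A 44/143 = 30.8%, the emoji subject 1/5 = 20.0% → Subject A
Engaged: Subject A 4/6 = 66.7%, the emoji subject 53/89 = 59.6% → Subject A
Overall: Subject A 48/149 = 32.2%, the emoji subject 54/94 = 57.4% → the emoji subject
Subject A wins each recipient group but the emoji subject wins overall — the comparison reverses. Subject A's sends skew toward dormant, which has a lower base rate.

Yes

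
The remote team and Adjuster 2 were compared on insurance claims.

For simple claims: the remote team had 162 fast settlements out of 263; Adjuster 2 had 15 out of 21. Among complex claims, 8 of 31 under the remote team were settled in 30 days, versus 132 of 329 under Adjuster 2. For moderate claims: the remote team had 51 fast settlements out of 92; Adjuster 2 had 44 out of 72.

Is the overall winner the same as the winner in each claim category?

Simple: the remote team 162/263 = 61.6%, Adjuster 2 15/21 = 71.4% → Adjuster 2
Complex: the remote team 8/31 = 25.8%, Adjuster 2 132/329 = 40.1% → Adjuster 2
Moderate: the remote team 51/92 = 55.4%, Adjuster 2 44/72 = 61.1% → Adjuster 2
Overall: the remote team 221/386 = 57.3%, Adjuster 2 191/422 = 45.3% → the remote team
Adjuster 2 wins each claim group but the remote team wins overall — the comparison reverses. Adjuster 2's claims skew toward complex, which has a lower base rate.

No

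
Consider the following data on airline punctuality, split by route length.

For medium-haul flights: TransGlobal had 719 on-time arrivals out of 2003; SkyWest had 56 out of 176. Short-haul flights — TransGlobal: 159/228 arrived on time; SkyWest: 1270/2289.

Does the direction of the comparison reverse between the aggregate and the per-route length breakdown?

Medium-haul: TransGlobal 719/2003 = 35.9%, SkyWest 56/176 = 31.8% → TransGlobal
Short-haul: TransGlobal 159/228 = 69.7%, SkyWest 1270/2289 = 55.5% → TransGlobal
Overall: TransGlobal 878/2231 = 39.4%, SkyWest 1326/2465 = 53.8% → SkyWest
TransGlobal wins each route group but SkyWest wins overall — the comparison reverses. TransGlobal's flights skew toward medium-haul, which has a lower base rate.

Yes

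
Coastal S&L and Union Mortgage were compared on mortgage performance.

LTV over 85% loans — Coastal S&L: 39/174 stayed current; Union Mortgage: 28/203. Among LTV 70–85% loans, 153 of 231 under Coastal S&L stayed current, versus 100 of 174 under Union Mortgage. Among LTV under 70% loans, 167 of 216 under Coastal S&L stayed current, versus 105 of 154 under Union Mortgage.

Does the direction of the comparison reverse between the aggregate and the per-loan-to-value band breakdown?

LTV over 85%: Coastal S&L 39/174 = 22.4%, Union Mortgage 28/203 = 13.8% → Coastal S&L
LTV 70–85%: Coastal S&L 153/231 = 66.2%, Union Mortgage 100/174 = 57.5% → Coastal S&L
LTV under 70%: Coastal S&L 167/216 = 77.3%, Union Mortgage 105/154 = 68.2% → Coastal S&L
Overall: Coastal S&L 359/621 = 57.8%, Union Mortgage 233/531 = 43.9% → Coastal S&L
Coastal S&L wins overall and in every loan-to-value group — no reversal.

No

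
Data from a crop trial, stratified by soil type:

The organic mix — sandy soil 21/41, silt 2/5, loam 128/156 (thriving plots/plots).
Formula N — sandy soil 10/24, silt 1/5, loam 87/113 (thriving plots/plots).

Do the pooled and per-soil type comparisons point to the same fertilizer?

Yes

Sandy soil: the organic mix 21/41 = 51.2%, Formula N 10/24 = 41.7% → the organic mix
Silt: the organic mix 2/5 = 40.0%, Formula N 1/5 = 20.0% → the organic mix
Loam: the organic mix 128/156 = 82.1%, Formula N 87/113 = 77.0% → the organic mix
Overall: the organic mix 151/202 = 74.8%, Formula N 98/142 = 69.0% → the organic mix
The organic mix wins overall and in every soil group — no reversal.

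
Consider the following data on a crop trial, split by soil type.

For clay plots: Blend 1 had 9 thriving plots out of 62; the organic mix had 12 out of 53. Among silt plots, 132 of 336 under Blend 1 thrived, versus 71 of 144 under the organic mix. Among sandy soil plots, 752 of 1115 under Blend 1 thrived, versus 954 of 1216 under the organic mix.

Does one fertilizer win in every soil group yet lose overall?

No

Clay: Blend 1 9/62 = 14.5%, the organic mix 12/53 = 22.6% → the organic mix
Silt: Blend 1 132/336 = 39.3%, the organic mix 71/144 = 49.3% → the organic mix
Sandy soil: Blend 1 752/1115 = 67.4%, the organic mix 954/1216 = 78.5% → the organic mix
Overall: Blend 1 893/1513 = 59.0%, the organic mix 1037/1413 = 73.4% → the organic mix
The organic mix wins overall and in every soil group — no reversal.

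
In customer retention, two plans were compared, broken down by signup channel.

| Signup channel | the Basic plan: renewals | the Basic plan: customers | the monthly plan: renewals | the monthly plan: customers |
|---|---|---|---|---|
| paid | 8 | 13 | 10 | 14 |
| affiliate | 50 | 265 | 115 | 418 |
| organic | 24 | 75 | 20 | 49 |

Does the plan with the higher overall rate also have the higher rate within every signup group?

Paid: the Basic plan 8/13 = 61.5%, the monthly plan 10/14 = 71.4% → the monthly plan
Affiliate: the Basic plan 50/265 = 18.9%, the monthly plan 115/418 = 27.5% → the monthly plan
Organic: the Basic plan 24/75 = 32.0%, the monthly plan 20/49 = 40.8% → the monthly plan
Overall: the Basic plan 82/353 = 23.2%, the monthly plan 145/481 = 30.1% → the monthly plan
The monthly plan wins overall and in every signup group — no reversal.

Yes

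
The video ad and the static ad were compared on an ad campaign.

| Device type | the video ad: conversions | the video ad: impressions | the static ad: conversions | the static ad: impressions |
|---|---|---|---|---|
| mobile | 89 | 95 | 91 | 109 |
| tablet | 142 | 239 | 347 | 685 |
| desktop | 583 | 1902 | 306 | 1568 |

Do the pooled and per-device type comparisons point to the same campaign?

Mobile: the video ad 89/95 = 93.7%, the static ad 91/109 = 83.5% → the video ad
Tablet: the video ad 142/239 = 59.4%, the static ad 347/685 = 50.7% → the video ad
Desktop: the video ad 583/1902 = 30.7%, the static ad 306/1568 = 19.5% → the video ad
Overall: the video ad 814/2236 = 36.4%, the static ad 744/2362 = 31.5% → the video ad
The video ad wins overall and in every device group — no reversal.

Yes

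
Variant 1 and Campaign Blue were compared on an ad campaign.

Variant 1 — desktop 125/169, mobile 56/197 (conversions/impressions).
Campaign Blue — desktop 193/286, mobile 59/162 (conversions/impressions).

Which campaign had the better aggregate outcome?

Desktop: Variant 1 125/169 = 74.0%, Campaign Blue 193/286 = 67.5% → Variant 1
Mobile: Variant 1 56/197 = 28.4%, Campaign Blue 59/162 = 36.4% → Campaign Blue
Overall: Variant 1 181/366 = 49.5%, Campaign Blue 252/448 = 56.2% → Campaign Blue
(Neither sweeps every device group, but Campaign Blue has the higher pooled rate.)

Campaign Blue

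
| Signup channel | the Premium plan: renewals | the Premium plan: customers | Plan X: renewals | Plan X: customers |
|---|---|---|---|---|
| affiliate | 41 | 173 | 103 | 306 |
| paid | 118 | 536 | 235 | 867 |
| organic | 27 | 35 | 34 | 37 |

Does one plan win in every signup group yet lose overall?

No

Affiliate: the Premium plan 41/173 = 23.7%, Plan X 103/306 = 33.7% → Plan X
Paid: the Premium plan 118/536 = 22.0%, Plan X 235/867 = 27.1% → Plan X
Organic: the Premium plan 27/35 = 77.1%, Plan X 34/37 = 91.9% → Plan X
Overall: the Premium plan 186/744 = 25.0%, Plan X 372/1210 = 30.7% → Plan X
Plan X wins overall and in every signup group — no reversal.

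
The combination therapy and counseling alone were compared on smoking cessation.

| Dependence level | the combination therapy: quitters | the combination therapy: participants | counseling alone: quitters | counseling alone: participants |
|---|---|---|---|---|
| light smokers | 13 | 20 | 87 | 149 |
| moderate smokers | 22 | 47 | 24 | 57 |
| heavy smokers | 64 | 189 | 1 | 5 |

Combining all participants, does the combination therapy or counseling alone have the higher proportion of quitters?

Light smokers: the combination therapy 13/20 = 65.0%, counseling alone 87/149 = 58.4% → the combination therapy
Moderate smokers: the combination therapy 22/47 = 46.8%, counseling alone 24/57 = 42.1% → the combination therapy
Heavy smokers: the combination therapy 64/189 = 33.9%, counseling alone 1/5 = 20.0% → the combination therapy
Overall: the combination therapy 99/256 = 38.7%, counseling alone 112/211 = 53.1% → counseling alone
(The combination therapy wins every dependence group but counseling alone wins overall — the combination therapy's participants skew toward the low-rate heavy smokers group.)

counseling alone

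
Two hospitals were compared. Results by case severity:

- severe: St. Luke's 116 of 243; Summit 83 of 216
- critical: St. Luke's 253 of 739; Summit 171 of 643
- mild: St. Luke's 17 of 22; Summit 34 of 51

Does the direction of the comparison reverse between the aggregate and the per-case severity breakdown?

No

Severe: St. Luke's 116/243 = 47.7%, Summit 83/216 = 38.4% → St. Luke's
Critical: St. Luke's 253/739 = 34.2%, Summit 171/643 = 26.6% → St. Luke's
Mild: St. Luke's 17/22 = 77.3%, Summit 34/51 = 66.7% → St. Luke's
Overall: St. Luke's 386/1004 = 38.4%, Summit 288/910 = 31.6% → St. Luke's
St. Luke's wins overall and in every case group — no reversal.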